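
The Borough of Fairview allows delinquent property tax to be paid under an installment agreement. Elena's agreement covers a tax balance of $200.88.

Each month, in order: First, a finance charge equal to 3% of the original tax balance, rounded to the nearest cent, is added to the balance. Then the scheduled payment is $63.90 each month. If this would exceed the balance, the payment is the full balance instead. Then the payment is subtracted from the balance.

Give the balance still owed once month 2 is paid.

$85.14

Month 1: opening $200.88; interest $6.03 → $206.91; payment $63.90; balance $143.01
Month 2: opening $143.01; interest $6.03 → $149.04; payment $63.90; balance $85.14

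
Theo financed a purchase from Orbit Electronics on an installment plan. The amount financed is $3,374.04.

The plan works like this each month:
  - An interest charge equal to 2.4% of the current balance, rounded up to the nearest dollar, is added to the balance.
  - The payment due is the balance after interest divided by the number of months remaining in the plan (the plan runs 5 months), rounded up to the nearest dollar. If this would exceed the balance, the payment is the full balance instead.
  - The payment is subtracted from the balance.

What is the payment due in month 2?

Month 1: $3,374.04 +$81.00 interest = $3,455.04; pay $692.00 → $2,763.04
Month 2: $2,763.04 +$67.00 interest = $2,830.04; pay $708.00 → $2,122.04

$708.00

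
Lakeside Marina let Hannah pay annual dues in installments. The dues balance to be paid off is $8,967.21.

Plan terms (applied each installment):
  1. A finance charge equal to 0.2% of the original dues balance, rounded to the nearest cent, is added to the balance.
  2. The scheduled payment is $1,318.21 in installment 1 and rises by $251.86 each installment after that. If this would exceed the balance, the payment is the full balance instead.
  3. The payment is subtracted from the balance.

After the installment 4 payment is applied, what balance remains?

Installment 1: opening $8,967.21; interest $17.93 → $8,985.14; payment $1,318.21; balance $7,666.93
Installment 2: opening $7,666.93; interest $17.93 → $7,684.86; payment $1,570.07; balance $6,114.79
Installment 3: opening $6,114.79; interest $17.93 → $6,132.72; payment $1,821.93; balance $4,310.79
Installment 4: opening $4,310.79; interest $17.93 → $4,328.72; payment $2,073.79; balance $2,254.93

$2,254.93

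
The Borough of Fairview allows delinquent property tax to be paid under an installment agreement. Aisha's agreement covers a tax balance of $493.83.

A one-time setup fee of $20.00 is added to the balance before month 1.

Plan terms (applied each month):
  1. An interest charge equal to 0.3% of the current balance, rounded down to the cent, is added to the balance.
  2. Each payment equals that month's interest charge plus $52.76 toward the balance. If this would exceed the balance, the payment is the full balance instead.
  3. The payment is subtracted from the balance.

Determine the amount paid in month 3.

Month 1: $513.83 +$1.54 interest = $515.37; pay $54.30 → $461.07
Month 2: $461.07 +$1.38 interest = $462.45; pay $54.14 → $408.31
Month 3: $408.31 +$1.22 interest = $409.53; pay $53.98 → $355.55

$53.98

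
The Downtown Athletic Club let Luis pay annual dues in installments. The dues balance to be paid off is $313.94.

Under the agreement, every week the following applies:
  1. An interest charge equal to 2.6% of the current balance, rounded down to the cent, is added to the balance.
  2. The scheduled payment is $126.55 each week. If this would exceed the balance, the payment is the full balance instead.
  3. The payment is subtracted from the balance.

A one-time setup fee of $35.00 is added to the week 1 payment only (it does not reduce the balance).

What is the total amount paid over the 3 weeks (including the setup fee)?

$364.10

Week 1: opening $313.94; interest $8.16 → $322.10; payment $126.55 (+ $35.00 fee); balance $195.55
Week 2: opening $195.55; interest $5.08 → $200.63; payment $126.55; balance $74.08
Week 3: opening $74.08; interest $1.92 → $76.00; payment $76.00; balance $0.00
Total paid: $364.10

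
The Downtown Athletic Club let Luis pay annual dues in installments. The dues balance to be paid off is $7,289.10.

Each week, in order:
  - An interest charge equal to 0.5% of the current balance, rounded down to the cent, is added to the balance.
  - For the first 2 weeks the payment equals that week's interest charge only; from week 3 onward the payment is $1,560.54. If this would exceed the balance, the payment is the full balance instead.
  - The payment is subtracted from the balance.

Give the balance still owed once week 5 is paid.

$2,693.90

Week 1: $7,289.10 +$36.44 interest = $7,325.54; pay $36.44 → $7,289.10
Week 2: $7,289.10 +$36.44 interest = $7,325.54; pay $36.44 → $7,289.10
Week 3: $7,289.10 +$36.44 interest = $7,325.54; pay $1,560.54 → $5,765.00
Week 4: $5,765.00 +$28.82 interest = $5,793.82; pay $1,560.54 → $4,233.28
Week 5: $4,233.28 +$21.16 interest = $4,254.44; pay $1,560.54 → $2,693.90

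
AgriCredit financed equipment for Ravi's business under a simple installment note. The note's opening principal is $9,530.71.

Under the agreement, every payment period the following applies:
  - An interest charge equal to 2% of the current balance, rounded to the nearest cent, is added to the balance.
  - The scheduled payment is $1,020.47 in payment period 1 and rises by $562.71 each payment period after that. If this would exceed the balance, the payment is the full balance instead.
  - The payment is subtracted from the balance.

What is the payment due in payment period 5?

Payment period 1: opening $9,530.71; interest $190.61 → $9,721.32; payment $1,020.47; balance $8,700.85
Payment period 2: opening $8,700.85; interest $174.02 → $8,874.87; payment $1,583.18; balance $7,291.69
Payment period 3: opening $7,291.69; interest $145.83 → $7,437.52; payment $2,145.89; balance $5,291.63
Payment period 4: opening $5,291.63; interest $105.83 → $5,397.46; payment $2,708.60; balance $2,688.86
Payment period 5: opening $2,688.86; interest $53.78 → $2,742.64; payment $2,742.64; balance $0.00

$2,742.64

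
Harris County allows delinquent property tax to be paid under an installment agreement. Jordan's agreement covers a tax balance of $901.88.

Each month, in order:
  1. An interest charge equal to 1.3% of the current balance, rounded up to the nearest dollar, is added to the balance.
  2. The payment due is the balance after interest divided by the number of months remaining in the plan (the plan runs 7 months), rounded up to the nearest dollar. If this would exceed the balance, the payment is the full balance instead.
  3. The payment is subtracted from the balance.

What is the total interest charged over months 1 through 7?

# | Opening | Interest | Payment | End bal
1 | $901.88 | $12.00 | $131.00 | $782.88
2 | $782.88 | $11.00 | $133.00 | $660.88
3 | $660.88 | $9.00 | $134.00 | $535.88
4 | $535.88 | $7.00 | $136.00 | $406.88
5 | $406.88 | $6.00 | $138.00 | $274.88
6 | $274.88 | $4.00 | $140.00 | $138.88
7 | $138.88 | $2.00 | $140.88 | $0.00
Total interest: $12.00 + $11.00 + $9.00 + $7.00 + $6.00 + $4.00 + $2.00 = $51.00

$51.00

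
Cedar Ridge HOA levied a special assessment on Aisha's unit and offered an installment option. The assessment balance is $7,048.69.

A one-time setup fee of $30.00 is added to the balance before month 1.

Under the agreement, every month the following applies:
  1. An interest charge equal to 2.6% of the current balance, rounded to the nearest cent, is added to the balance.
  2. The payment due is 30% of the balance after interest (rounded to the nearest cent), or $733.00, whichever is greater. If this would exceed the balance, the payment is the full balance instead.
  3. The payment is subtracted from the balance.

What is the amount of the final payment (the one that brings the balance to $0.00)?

Month 1: $7,078.69 +$184.05 interest = $7,262.74; pay $2,178.82 → $5,083.92
Month 2: $5,083.92 +$132.18 interest = $5,216.10; pay $1,564.83 → $3,651.27
Month 3: $3,651.27 +$94.93 interest = $3,746.20; pay $1,123.86 → $2,622.34
Month 4: $2,622.34 +$68.18 interest = $2,690.52; pay $807.16 → $1,883.36
Month 5: $1,883.36 +$48.97 interest = $1,932.33; pay $733.00 → $1,199.33
Month 6: $1,199.33 +$31.18 interest = $1,230.51; pay $733.00 → $497.51
Month 7: $497.51 +$12.94 interest = $510.45; pay $510.45 → $0.00

$510.45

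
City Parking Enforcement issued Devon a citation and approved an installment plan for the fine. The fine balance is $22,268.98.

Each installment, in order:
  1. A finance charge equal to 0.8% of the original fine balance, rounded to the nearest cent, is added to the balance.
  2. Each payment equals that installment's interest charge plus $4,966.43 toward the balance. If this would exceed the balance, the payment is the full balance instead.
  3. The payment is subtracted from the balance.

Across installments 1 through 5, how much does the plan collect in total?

# | Opening | Interest | Payment | End bal
1 | $22,268.98 | $178.15 | $5,144.58 | $17,302.55
2 | $17,302.55 | $178.15 | $5,144.58 | $12,336.12
3 | $12,336.12 | $178.15 | $5,144.58 | $7,369.69
4 | $7,369.69 | $178.15 | $5,144.58 | $2,403.26
5 | $2,403.26 | $178.15 | $2,581.41 | $0.00
Total paid: $23,159.73

$23,159.73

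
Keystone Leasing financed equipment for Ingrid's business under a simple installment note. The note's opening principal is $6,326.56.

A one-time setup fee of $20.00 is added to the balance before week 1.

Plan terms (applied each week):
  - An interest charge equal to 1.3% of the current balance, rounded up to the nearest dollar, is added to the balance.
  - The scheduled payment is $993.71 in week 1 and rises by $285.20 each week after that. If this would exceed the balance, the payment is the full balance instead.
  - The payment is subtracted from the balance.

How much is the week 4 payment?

$1,849.31

Week 1: opening $6,346.56; interest $83.00 → $6,429.56; payment $993.71; balance $5,435.85
Week 2: opening $5,435.85; interest $71.00 → $5,506.85; payment $1,278.91; balance $4,227.94
Week 3: opening $4,227.94; interest $55.00 → $4,282.94; payment $1,564.11; balance $2,718.83
Week 4: opening $2,718.83; interest $36.00 → $2,754.83; payment $1,849.31; balance $905.52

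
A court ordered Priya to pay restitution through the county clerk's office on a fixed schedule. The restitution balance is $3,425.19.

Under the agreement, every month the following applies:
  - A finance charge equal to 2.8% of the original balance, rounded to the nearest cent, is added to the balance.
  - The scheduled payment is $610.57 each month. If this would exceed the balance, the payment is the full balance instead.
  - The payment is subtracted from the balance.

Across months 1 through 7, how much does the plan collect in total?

$4,096.56

# | Opening | Interest | Payment | End bal
1 | $3,425.19 | $95.91 | $610.57 | $2,910.53
2 | $2,910.53 | $95.91 | $610.57 | $2,395.87
3 | $2,395.87 | $95.91 | $610.57 | $1,881.21
4 | $1,881.21 | $95.91 | $610.57 | $1,366.55
5 | $1,366.55 | $95.91 | $610.57 | $851.89
6 | $851.89 | $95.91 | $610.57 | $337.23
7 | $337.23 | $95.91 | $433.14 | $0.00
Total paid: $4,096.56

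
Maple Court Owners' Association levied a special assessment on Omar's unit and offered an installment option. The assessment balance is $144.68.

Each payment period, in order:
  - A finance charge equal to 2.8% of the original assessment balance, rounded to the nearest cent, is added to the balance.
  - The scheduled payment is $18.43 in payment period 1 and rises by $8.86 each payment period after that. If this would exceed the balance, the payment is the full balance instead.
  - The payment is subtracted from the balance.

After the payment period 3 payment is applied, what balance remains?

$74.96

# | Opening | Interest | Payment | End bal
1 | $144.68 | $4.05 | $18.43 | $130.30
2 | $130.30 | $4.05 | $27.29 | $107.06
3 | $107.06 | $4.05 | $36.15 | $74.96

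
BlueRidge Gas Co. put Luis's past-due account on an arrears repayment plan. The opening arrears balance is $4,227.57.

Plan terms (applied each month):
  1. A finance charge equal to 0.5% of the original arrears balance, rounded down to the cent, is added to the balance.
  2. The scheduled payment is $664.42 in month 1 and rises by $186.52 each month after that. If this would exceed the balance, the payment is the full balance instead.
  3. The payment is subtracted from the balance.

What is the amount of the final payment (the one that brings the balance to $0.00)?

$556.42

Month 1: $4,227.57 +$21.13 interest = $4,248.70; pay $664.42 → $3,584.28
Month 2: $3,584.28 +$21.13 interest = $3,605.41; pay $850.94 → $2,754.47
Month 3: $2,754.47 +$21.13 interest = $2,775.60; pay $1,037.46 → $1,738.14
Month 4: $1,738.14 +$21.13 interest = $1,759.27; pay $1,223.98 → $535.29
Month 5: $535.29 +$21.13 interest = $556.42; pay $556.42 → $0.00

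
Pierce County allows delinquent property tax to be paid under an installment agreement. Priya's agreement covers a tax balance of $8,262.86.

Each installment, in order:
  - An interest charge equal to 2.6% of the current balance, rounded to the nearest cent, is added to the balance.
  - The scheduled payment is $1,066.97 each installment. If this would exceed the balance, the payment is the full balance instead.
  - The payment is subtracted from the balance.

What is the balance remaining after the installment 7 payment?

$1,811.94

Installment 1: $8,262.86 +$214.83 interest = $8,477.69; pay $1,066.97 → $7,410.72
Installment 2: $7,410.72 +$192.68 interest = $7,603.40; pay $1,066.97 → $6,536.43
Installment 3: $6,536.43 +$169.95 interest = $6,706.38; pay $1,066.97 → $5,639.41
Installment 4: $5,639.41 +$146.62 interest = $5,786.03; pay $1,066.97 → $4,719.06
Installment 5: $4,719.06 +$122.70 interest = $4,841.76; pay $1,066.97 → $3,774.79
Installment 6: $3,774.79 +$98.14 interest = $3,872.93; pay $1,066.97 → $2,805.96
Installment 7: $2,805.96 +$72.95 interest = $2,878.91; pay $1,066.97 → $1,811.94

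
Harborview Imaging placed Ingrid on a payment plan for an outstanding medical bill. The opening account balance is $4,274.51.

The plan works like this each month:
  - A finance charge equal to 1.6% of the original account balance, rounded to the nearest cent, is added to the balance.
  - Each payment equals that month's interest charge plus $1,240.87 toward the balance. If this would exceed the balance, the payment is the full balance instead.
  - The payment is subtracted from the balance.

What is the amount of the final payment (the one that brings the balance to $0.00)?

$620.29

# | Opening | Interest | Payment | End bal
1 | $4,274.51 | $68.39 | $1,309.26 | $3,033.64
2 | $3,033.64 | $68.39 | $1,309.26 | $1,792.77
3 | $1,792.77 | $68.39 | $1,309.26 | $551.90
4 | $551.90 | $68.39 | $620.29 | $0.00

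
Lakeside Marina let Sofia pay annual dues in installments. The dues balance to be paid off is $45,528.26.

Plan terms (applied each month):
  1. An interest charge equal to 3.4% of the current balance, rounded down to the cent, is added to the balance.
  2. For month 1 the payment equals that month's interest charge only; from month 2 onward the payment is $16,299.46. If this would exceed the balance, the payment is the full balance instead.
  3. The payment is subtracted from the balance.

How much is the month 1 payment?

Month 1: $45,528.26 +$1,547.96 interest = $47,076.22; pay $1,547.96 → $45,528.26

$1,547.96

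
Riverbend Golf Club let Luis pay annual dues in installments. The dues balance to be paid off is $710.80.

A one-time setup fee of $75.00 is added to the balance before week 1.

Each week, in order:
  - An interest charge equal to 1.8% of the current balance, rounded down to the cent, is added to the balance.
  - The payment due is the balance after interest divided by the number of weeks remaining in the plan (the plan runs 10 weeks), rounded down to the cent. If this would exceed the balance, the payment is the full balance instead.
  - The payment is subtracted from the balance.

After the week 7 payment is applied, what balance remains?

# | Opening | Interest | Payment | End bal
1 | $785.80 | $14.14 | $79.99 | $719.95
2 | $719.95 | $12.95 | $81.43 | $651.47
3 | $651.47 | $11.72 | $82.89 | $580.30
4 | $580.30 | $10.44 | $84.39 | $506.35
5 | $506.35 | $9.11 | $85.91 | $429.55
6 | $429.55 | $7.73 | $87.45 | $349.83
7 | $349.83 | $6.29 | $89.03 | $267.09

$267.09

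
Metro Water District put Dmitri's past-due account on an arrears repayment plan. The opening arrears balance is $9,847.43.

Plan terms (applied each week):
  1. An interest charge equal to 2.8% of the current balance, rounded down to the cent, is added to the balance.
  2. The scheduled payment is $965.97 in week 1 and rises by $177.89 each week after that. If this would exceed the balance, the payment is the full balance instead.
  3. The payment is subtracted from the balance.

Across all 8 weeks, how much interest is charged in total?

$1,344.33

Week 1: opening $9,847.43; interest $275.72 → $10,123.15; payment $965.97; balance $9,157.18
Week 2: opening $9,157.18; interest $256.40 → $9,413.58; payment $1,143.86; balance $8,269.72
Week 3: opening $8,269.72; interest $231.55 → $8,501.27; payment $1,321.75; balance $7,179.52
Week 4: opening $7,179.52; interest $201.02 → $7,380.54; payment $1,499.64; balance $5,880.90
Week 5: opening $5,880.90; interest $164.66 → $6,045.56; payment $1,677.53; balance $4,368.03
Week 6: opening $4,368.03; interest $122.30 → $4,490.33; payment $1,855.42; balance $2,634.91
Week 7: opening $2,634.91; interest $73.77 → $2,708.68; payment $2,033.31; balance $675.37
Week 8: opening $675.37; interest $18.91 → $694.28; payment $694.28; balance $0.00
Total interest: $275.72 + $256.40 + $231.55 + $201.02 + $164.66 + $122.30 + $73.77 + $18.91 = $1,344.33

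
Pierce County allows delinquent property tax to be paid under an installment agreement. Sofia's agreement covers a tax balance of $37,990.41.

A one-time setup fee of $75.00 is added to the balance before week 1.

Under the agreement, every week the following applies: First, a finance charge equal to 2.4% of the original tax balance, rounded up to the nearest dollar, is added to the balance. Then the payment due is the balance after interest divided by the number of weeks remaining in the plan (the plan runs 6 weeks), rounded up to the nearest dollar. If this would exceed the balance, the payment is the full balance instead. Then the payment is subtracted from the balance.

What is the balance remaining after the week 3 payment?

$20,718.41

# | Opening | Interest | Payment | End bal
1 | $38,065.41 | $912.00 | $6,497.00 | $32,480.41
2 | $32,480.41 | $912.00 | $6,679.00 | $26,713.41
3 | $26,713.41 | $912.00 | $6,907.00 | $20,718.41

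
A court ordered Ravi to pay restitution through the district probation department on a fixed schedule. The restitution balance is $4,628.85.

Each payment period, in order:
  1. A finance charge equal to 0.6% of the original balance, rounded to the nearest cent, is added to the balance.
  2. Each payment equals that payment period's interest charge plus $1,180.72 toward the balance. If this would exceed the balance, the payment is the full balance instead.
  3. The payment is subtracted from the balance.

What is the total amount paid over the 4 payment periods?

Payment period 1: $4,628.85 +$27.77 interest = $4,656.62; pay $1,208.49 → $3,448.13
Payment period 2: $3,448.13 +$27.77 interest = $3,475.90; pay $1,208.49 → $2,267.41
Payment period 3: $2,267.41 +$27.77 interest = $2,295.18; pay $1,208.49 → $1,086.69
Payment period 4: $1,086.69 +$27.77 interest = $1,114.46; pay $1,114.46 → $0.00
Total paid: $4,739.93

$4,739.93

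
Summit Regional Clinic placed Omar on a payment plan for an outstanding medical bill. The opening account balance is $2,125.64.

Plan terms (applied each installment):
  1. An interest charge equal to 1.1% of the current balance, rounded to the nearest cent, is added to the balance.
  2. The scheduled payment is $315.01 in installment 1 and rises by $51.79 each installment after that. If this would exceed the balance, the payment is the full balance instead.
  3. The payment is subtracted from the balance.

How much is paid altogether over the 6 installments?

$2,205.61

Installment 1: $2,125.64 +$23.38 interest = $2,149.02; pay $315.01 → $1,834.01
Installment 2: $1,834.01 +$20.17 interest = $1,854.18; pay $366.80 → $1,487.38
Installment 3: $1,487.38 +$16.36 interest = $1,503.74; pay $418.59 → $1,085.15
Installment 4: $1,085.15 +$11.94 interest = $1,097.09; pay $470.38 → $626.71
Installment 5: $626.71 +$6.89 interest = $633.60; pay $522.17 → $111.43
Installment 6: $111.43 +$1.23 interest = $112.66; pay $112.66 → $0.00
Total paid: $2,205.61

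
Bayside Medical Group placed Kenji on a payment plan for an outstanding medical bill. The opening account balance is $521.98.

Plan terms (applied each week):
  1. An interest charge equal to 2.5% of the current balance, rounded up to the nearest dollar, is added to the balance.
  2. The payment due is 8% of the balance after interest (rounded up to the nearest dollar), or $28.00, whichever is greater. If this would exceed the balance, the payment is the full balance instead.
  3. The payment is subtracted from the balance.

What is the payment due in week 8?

Week 1: opening $521.98; interest $14.00 → $535.98; payment $43.00; balance $492.98
Week 2: opening $492.98; interest $13.00 → $505.98; payment $41.00; balance $464.98
Week 3: opening $464.98; interest $12.00 → $476.98; payment $39.00; balance $437.98
Week 4: opening $437.98; interest $11.00 → $448.98; payment $36.00; balance $412.98
Week 5: opening $412.98; interest $11.00 → $423.98; payment $34.00; balance $389.98
Week 6: opening $389.98; interest $10.00 → $399.98; payment $32.00; balance $367.98
Week 7: opening $367.98; interest $10.00 → $377.98; payment $31.00; balance $346.98
Week 8: opening $346.98; interest $9.00 → $355.98; payment $29.00; balance $326.98

$29.00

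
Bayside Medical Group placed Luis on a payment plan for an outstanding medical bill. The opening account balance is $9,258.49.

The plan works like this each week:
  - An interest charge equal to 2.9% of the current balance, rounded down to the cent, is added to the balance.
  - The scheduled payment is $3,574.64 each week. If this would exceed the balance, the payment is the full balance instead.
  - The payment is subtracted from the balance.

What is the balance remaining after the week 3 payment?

Week 1: opening $9,258.49; interest $268.49 → $9,526.98; payment $3,574.64; balance $5,952.34
Week 2: opening $5,952.34; interest $172.61 → $6,124.95; payment $3,574.64; balance $2,550.31
Week 3: opening $2,550.31; interest $73.95 → $2,624.26; payment $2,624.26; balance $0.00

$0.00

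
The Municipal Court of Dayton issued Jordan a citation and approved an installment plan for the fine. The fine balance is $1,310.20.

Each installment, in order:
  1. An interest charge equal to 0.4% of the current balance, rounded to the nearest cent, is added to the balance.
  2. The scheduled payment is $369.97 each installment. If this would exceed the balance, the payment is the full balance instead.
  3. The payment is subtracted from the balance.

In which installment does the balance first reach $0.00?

4

Installment 1: opening $1,310.20; interest $5.24 → $1,315.44; payment $369.97; balance $945.47
Installment 2: opening $945.47; interest $3.78 → $949.25; payment $369.97; balance $579.28
Installment 3: opening $579.28; interest $2.32 → $581.60; payment $369.97; balance $211.63
Installment 4: opening $211.63; interest $0.85 → $212.48; payment $212.48; balance $0.00
Balance reaches $0.00 in installment 4.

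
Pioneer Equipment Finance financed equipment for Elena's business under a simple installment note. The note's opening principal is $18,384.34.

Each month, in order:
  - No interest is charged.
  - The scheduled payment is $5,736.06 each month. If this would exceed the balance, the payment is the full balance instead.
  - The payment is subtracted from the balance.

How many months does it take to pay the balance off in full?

Month 1: opening $18,384.34; payment $5,736.06; balance $12,648.28
Month 2: opening $12,648.28; payment $5,736.06; balance $6,912.22
Month 3: opening $6,912.22; payment $5,736.06; balance $1,176.16
Month 4: opening $1,176.16; payment $1,176.16; balance $0.00
Balance reaches $0.00 in month 4.

4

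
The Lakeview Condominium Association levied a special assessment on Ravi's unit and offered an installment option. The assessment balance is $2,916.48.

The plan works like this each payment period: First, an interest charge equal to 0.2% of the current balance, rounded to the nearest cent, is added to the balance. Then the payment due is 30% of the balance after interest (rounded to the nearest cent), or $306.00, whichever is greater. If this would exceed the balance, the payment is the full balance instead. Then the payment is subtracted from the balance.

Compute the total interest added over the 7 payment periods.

$17.19

# | Opening | Interest | Payment | End bal
1 | $2,916.48 | $5.83 | $876.69 | $2,045.62
2 | $2,045.62 | $4.09 | $614.91 | $1,434.80
3 | $1,434.80 | $2.87 | $431.30 | $1,006.37
4 | $1,006.37 | $2.01 | $306.00 | $702.38
5 | $702.38 | $1.40 | $306.00 | $397.78
6 | $397.78 | $0.80 | $306.00 | $92.58
7 | $92.58 | $0.19 | $92.77 | $0.00
Total interest: $5.83 + $4.09 + $2.87 + $2.01 + $1.40 + $0.80 + $0.19 = $17.19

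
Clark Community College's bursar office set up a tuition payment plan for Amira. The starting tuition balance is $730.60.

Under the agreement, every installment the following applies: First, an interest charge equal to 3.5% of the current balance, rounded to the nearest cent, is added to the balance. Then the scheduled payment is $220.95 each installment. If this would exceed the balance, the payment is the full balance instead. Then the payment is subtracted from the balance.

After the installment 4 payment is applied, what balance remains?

$0.00

# | Opening | Interest | Payment | End bal
1 | $730.60 | $25.57 | $220.95 | $535.22
2 | $535.22 | $18.73 | $220.95 | $333.00
3 | $333.00 | $11.66 | $220.95 | $123.71
4 | $123.71 | $4.33 | $128.04 | $0.00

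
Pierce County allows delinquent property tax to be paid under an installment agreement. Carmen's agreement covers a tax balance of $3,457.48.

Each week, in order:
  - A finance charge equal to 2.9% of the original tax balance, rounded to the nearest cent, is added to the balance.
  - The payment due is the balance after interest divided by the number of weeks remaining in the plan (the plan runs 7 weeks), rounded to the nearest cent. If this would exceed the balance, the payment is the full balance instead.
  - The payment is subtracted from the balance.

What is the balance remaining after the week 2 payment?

$2,624.81

Week 1: $3,457.48 +$100.27 interest = $3,557.75; pay $508.25 → $3,049.50
Week 2: $3,049.50 +$100.27 interest = $3,149.77; pay $524.96 → $2,624.81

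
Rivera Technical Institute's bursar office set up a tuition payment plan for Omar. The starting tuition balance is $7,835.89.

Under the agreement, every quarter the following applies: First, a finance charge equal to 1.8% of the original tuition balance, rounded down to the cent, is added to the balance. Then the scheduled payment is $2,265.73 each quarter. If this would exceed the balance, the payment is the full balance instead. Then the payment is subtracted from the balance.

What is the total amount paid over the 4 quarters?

$8,400.05

Quarter 1: opening $7,835.89; interest $141.04 → $7,976.93; payment $2,265.73; balance $5,711.20
Quarter 2: opening $5,711.20; interest $141.04 → $5,852.24; payment $2,265.73; balance $3,586.51
Quarter 3: opening $3,586.51; interest $141.04 → $3,727.55; payment $2,265.73; balance $1,461.82
Quarter 4: opening $1,461.82; interest $141.04 → $1,602.86; payment $1,602.86; balance $0.00
Total paid: $8,400.05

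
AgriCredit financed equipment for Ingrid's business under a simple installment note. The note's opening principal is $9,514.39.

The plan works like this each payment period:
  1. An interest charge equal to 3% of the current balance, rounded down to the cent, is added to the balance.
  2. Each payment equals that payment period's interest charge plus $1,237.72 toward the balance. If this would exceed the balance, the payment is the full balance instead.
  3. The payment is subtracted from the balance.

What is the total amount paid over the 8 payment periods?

Payment period 1: $9,514.39 +$285.43 interest = $9,799.82; pay $1,523.15 → $8,276.67
Payment period 2: $8,276.67 +$248.30 interest = $8,524.97; pay $1,486.02 → $7,038.95
Payment period 3: $7,038.95 +$211.16 interest = $7,250.11; pay $1,448.88 → $5,801.23
Payment period 4: $5,801.23 +$174.03 interest = $5,975.26; pay $1,411.75 → $4,563.51
Payment period 5: $4,563.51 +$136.90 interest = $4,700.41; pay $1,374.62 → $3,325.79
Payment period 6: $3,325.79 +$99.77 interest = $3,425.56; pay $1,337.49 → $2,088.07
Payment period 7: $2,088.07 +$62.64 interest = $2,150.71; pay $1,300.36 → $850.35
Payment period 8: $850.35 +$25.51 interest = $875.86; pay $875.86 → $0.00
Total paid: $10,758.13

$10,758.13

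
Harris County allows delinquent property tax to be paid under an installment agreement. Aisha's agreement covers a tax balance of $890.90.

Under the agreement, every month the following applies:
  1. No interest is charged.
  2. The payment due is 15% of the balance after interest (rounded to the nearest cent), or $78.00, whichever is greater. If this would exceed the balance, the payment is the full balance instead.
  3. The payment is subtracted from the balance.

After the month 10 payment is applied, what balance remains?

# | Opening | Payment | End bal
1 | $890.90 | $133.64 | $757.26
2 | $757.26 | $113.59 | $643.67
3 | $643.67 | $96.55 | $547.12
4 | $547.12 | $82.07 | $465.05
5 | $465.05 | $78.00 | $387.05
6 | $387.05 | $78.00 | $309.05
7 | $309.05 | $78.00 | $231.05
8 | $231.05 | $78.00 | $153.05
9 | $153.05 | $78.00 | $75.05
10 | $75.05 | $75.05 | $0.00

$0.00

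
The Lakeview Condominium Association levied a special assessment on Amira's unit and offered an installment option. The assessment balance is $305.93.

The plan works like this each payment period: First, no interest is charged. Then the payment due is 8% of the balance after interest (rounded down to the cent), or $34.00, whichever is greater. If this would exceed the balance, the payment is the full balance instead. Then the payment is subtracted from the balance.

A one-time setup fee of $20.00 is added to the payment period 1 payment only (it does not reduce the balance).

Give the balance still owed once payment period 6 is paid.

$101.93

# | Opening | Payment | Fee | End bal
1 | $305.93 | $34.00 | $20.00 | $271.93
2 | $271.93 | $34.00 | — | $237.93
3 | $237.93 | $34.00 | — | $203.93
4 | $203.93 | $34.00 | — | $169.93
5 | $169.93 | $34.00 | — | $135.93
6 | $135.93 | $34.00 | — | $101.93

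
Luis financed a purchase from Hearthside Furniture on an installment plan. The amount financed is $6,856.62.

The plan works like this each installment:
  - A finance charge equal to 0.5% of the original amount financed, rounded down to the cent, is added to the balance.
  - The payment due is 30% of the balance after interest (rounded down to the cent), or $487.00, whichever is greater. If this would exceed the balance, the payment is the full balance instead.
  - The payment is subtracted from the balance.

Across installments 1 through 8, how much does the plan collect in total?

$7,130.86

Installment 1: $6,856.62 +$34.28 interest = $6,890.90; pay $2,067.27 → $4,823.63
Installment 2: $4,823.63 +$34.28 interest = $4,857.91; pay $1,457.37 → $3,400.54
Installment 3: $3,400.54 +$34.28 interest = $3,434.82; pay $1,030.44 → $2,404.38
Installment 4: $2,404.38 +$34.28 interest = $2,438.66; pay $731.59 → $1,707.07
Installment 5: $1,707.07 +$34.28 interest = $1,741.35; pay $522.40 → $1,218.95
Installment 6: $1,218.95 +$34.28 interest = $1,253.23; pay $487.00 → $766.23
Installment 7: $766.23 +$34.28 interest = $800.51; pay $487.00 → $313.51
Installment 8: $313.51 +$34.28 interest = $347.79; pay $347.79 → $0.00
Total paid: $7,130.86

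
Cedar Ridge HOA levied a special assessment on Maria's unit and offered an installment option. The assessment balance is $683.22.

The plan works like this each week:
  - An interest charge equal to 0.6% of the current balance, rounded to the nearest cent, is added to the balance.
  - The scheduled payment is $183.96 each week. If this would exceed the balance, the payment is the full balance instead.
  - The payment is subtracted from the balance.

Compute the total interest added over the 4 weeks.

$9.89

Week 1: opening $683.22; interest $4.10 → $687.32; payment $183.96; balance $503.36
Week 2: opening $503.36; interest $3.02 → $506.38; payment $183.96; balance $322.42
Week 3: opening $322.42; interest $1.93 → $324.35; payment $183.96; balance $140.39
Week 4: opening $140.39; interest $0.84 → $141.23; payment $141.23; balance $0.00
Total interest: $4.10 + $3.02 + $1.93 + $0.84 = $9.89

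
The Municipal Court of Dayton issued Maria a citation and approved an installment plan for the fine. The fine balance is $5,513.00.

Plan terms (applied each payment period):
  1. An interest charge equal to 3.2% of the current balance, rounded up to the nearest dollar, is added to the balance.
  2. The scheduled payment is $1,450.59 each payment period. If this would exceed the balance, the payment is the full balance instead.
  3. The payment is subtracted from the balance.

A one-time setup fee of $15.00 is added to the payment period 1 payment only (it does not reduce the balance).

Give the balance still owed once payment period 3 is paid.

$1,568.23

Payment period 1: $5,513.00 +$177.00 interest = $5,690.00; pay $1,450.59 (+ $15.00 fee) → $4,239.41
Payment period 2: $4,239.41 +$136.00 interest = $4,375.41; pay $1,450.59 → $2,924.82
Payment period 3: $2,924.82 +$94.00 interest = $3,018.82; pay $1,450.59 → $1,568.23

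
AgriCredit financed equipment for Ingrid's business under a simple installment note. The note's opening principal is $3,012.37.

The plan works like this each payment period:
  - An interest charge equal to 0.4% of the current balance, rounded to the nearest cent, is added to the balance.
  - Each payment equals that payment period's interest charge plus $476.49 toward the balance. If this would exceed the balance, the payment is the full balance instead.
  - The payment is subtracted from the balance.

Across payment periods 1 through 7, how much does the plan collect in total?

$3,056.69

Payment period 1: opening $3,012.37; interest $12.05 → $3,024.42; payment $488.54; balance $2,535.88
Payment period 2: opening $2,535.88; interest $10.14 → $2,546.02; payment $486.63; balance $2,059.39
Payment period 3: opening $2,059.39; interest $8.24 → $2,067.63; payment $484.73; balance $1,582.90
Payment period 4: opening $1,582.90; interest $6.33 → $1,589.23; payment $482.82; balance $1,106.41
Payment period 5: opening $1,106.41; interest $4.43 → $1,110.84; payment $480.92; balance $629.92
Payment period 6: opening $629.92; interest $2.52 → $632.44; payment $479.01; balance $153.43
Payment period 7: opening $153.43; interest $0.61 → $154.04; payment $154.04; balance $0.00
Total paid: $3,056.69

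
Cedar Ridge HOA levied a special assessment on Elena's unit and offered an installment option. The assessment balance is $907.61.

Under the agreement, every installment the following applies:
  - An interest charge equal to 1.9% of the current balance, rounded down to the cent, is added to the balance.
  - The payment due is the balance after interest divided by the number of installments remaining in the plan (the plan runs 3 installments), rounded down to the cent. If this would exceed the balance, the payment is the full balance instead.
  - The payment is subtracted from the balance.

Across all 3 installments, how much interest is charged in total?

Installment 1: opening $907.61; interest $17.24 → $924.85; payment $308.28; balance $616.57
Installment 2: opening $616.57; interest $11.71 → $628.28; payment $314.14; balance $314.14
Installment 3: opening $314.14; interest $5.96 → $320.10; payment $320.10; balance $0.00
Total interest: $17.24 + $11.71 + $5.96 = $34.91

$34.91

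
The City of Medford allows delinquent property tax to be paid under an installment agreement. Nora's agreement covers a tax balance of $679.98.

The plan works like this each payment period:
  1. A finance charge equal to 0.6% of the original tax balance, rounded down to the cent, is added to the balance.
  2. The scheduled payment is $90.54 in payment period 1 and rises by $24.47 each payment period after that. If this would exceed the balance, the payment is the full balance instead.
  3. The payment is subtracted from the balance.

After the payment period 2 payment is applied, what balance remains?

$482.57

Payment period 1: $679.98 +$4.07 interest = $684.05; pay $90.54 → $593.51
Payment period 2: $593.51 +$4.07 interest = $597.58; pay $115.01 → $482.57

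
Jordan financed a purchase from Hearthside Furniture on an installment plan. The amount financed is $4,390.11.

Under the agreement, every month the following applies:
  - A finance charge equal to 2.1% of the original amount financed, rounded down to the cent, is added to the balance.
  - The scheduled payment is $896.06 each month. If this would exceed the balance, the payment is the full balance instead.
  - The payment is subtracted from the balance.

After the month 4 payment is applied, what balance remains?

Month 1: $4,390.11 +$92.19 interest = $4,482.30; pay $896.06 → $3,586.24
Month 2: $3,586.24 +$92.19 interest = $3,678.43; pay $896.06 → $2,782.37
Month 3: $2,782.37 +$92.19 interest = $2,874.56; pay $896.06 → $1,978.50
Month 4: $1,978.50 +$92.19 interest = $2,070.69; pay $896.06 → $1,174.63

$1,174.63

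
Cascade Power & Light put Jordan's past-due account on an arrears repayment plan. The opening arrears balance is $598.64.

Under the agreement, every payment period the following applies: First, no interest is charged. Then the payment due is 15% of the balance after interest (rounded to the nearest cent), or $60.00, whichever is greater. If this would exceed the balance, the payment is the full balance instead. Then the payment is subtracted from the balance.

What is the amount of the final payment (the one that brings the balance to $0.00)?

Payment period 1: $598.64 − $89.80 → $508.84
Payment period 2: $508.84 − $76.33 → $432.51
Payment period 3: $432.51 − $64.88 → $367.63
Payment period 4: $367.63 − $60.00 → $307.63
Payment period 5: $307.63 − $60.00 → $247.63
Payment period 6: $247.63 − $60.00 → $187.63
Payment period 7: $187.63 − $60.00 → $127.63
Payment period 8: $127.63 − $60.00 → $67.63
Payment period 9: $67.63 − $60.00 → $7.63
Payment period 10: $7.63 − $7.63 → $0.00

$7.63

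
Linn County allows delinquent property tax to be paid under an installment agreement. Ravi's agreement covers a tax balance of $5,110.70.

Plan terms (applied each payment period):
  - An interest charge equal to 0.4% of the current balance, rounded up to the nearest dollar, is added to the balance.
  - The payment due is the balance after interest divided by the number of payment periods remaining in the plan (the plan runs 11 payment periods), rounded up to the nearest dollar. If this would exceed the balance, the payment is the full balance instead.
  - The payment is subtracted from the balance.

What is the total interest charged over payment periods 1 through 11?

$129.00

Payment period 1: opening $5,110.70; interest $21.00 → $5,131.70; payment $467.00; balance $4,664.70
Payment period 2: opening $4,664.70; interest $19.00 → $4,683.70; payment $469.00; balance $4,214.70
Payment period 3: opening $4,214.70; interest $17.00 → $4,231.70; payment $471.00; balance $3,760.70
Payment period 4: opening $3,760.70; interest $16.00 → $3,776.70; payment $473.00; balance $3,303.70
Payment period 5: opening $3,303.70; interest $14.00 → $3,317.70; payment $474.00; balance $2,843.70
Payment period 6: opening $2,843.70; interest $12.00 → $2,855.70; payment $476.00; balance $2,379.70
Payment period 7: opening $2,379.70; interest $10.00 → $2,389.70; payment $478.00; balance $1,911.70
Payment period 8: opening $1,911.70; interest $8.00 → $1,919.70; payment $480.00; balance $1,439.70
Payment period 9: opening $1,439.70; interest $6.00 → $1,445.70; payment $482.00; balance $963.70
Payment period 10: opening $963.70; interest $4.00 → $967.70; payment $484.00; balance $483.70
Payment period 11: opening $483.70; interest $2.00 → $485.70; payment $485.70; balance $0.00
Total interest: $21.00 + $19.00 + $17.00 + $16.00 + $14.00 + $12.00 + $10.00 + $8.00 + $6.00 + $4.00 + $2.00 = $129.00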